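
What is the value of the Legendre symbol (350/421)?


p = 421 is prime, so compute (350/421) with the reciprocity algorithm (Jacobi-symbol steps: pull out 2s via (2/n), flip via reciprocity, reduce):
  pull out 2: (2/421) = -1  (since 421 mod 8 = 5)
  reciprocity: (175/421) -> +(421/175)
  reduce: (71/175)
  reciprocity: (71/175) -> -(175/71)
  reduce: (33/71)
  reciprocity: (33/71) -> +(71/33)
  reduce: (5/33)
  reciprocity: (5/33) -> +(33/5)
  reduce: (3/5)
  reciprocity: (3/5) -> +(5/3)
  reduce: (2/3)
  pull out 2: (2/3) = -1  (since 3 mod 8 = 3)
  (1/3) = 1
Product of signs = -1
(350/421) = -1

-1


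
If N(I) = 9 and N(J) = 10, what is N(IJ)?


N(IJ) = N(I) * N(J)
= 9 * 10
= 90

90


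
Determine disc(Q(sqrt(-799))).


For K = Q(sqrt(d)) with d squarefree: disc(K) = d if d = 1 mod 4, and disc(K) = 4d if d = 2 or 3 mod 4.
Here d = -799, and d mod 4 = 1.
d = 1 mod 4 (O_K = Z[(1+sqrt(d))/2]), so disc(K) = d = -799

-799


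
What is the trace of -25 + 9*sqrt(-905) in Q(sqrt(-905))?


Tr(a + b*sqrt(d)) = (a + b*sqrt(d)) + (a - b*sqrt(d)) = 2a
= 2 * (-25)
= -50

-50


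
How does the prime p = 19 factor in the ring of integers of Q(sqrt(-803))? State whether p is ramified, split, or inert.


K = Q(sqrt(-803)). Since d mod 4 = 1, disc(K) = -803.
Check p | disc: -803 mod 19 = 14.
p does not divide disc. Compute Legendre symbol (d/p):
14^((19-1)/2) mod 19 = -1
(d/p) = -1, so p is inert: (p) stays prime with e=1, f=2, g=1.
Therefore p is inert.

inert


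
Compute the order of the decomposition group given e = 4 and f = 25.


|D_P| = e * f
= 4 * 25
= 100

100


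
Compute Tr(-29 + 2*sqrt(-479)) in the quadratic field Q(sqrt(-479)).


Tr(a + b*sqrt(d)) = (a + b*sqrt(d)) + (a - b*sqrt(d)) = 2a
= 2 * (-29)
= -58

-58


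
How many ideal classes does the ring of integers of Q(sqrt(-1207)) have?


K = Q(sqrt(-1207)). d mod 4 = 1, so D = disc(K) = d = -1207
h(K) equals the number of primitive reduced positive-definite forms (a, b, c) = a*x^2 + b*x*y + c*y^2 with b^2 - 4ac = D,
where reduced means |b| <= a <= c, with b >= 0 whenever |b| = a or a = c, and primitive means gcd(a, b, c) = 1.
Reduced forces 3a^2 <= |D| = 1207, so 1 <= a <= 20; b must have the parity of D, and c = (b^2 - D)/(4a) must be an integer >= a.
Enumerate a = 1..20, b in [-a, a]:
  a=1: (1, 1, 302)  [1]
  a=2: (2, -1, 151), (2, 1, 151)  [2]
  a=3: none
  a=4: (4, -3, 76), (4, 3, 76)  [2]
  a=5..6: none
  a=7: (7, -5, 44), (7, 5, 44)  [2]
  a=8: (8, -3, 38), (8, 3, 38)  [2]
  a=9..10: none
  a=11: (11, -5, 28), (11, 5, 28)  [2]
  a=12..13: none
  a=14: (14, -9, 23), (14, -5, 22), (14, 5, 22), (14, 9, 23)  [4]
  a=15: none
  a=16: (16, -3, 19), (16, 3, 19)  [2]
  a=17: (17, 17, 22)  [1]
  a=18..20: none
Total reduced forms: 1 + 2 + 2 + 2 + 2 + 2 + 4 + 2 + 1 = 18
h = 18

18


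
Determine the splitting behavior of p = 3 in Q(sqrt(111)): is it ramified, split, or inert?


K = Q(sqrt(111)). Since d mod 4 = 3, disc(K) = 444.
Check p | disc: 444 mod 3 = 0.
p divides disc, so p ramifies: (p) = P^2 with e=2, f=1, g=1.
Therefore p is ramified.

ramified


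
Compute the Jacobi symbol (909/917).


Compute (909/917) via quadratic reciprocity:
  reciprocity: (909/917) -> +(917/909)
  reduce: (8/909)
  pull out 2: (2/909) = -1  (since 909 mod 8 = 5)
  pull out 2: (2/909) = -1  (since 909 mod 8 = 5)
  pull out 2: (2/909) = -1  (since 909 mod 8 = 5)
  (1/909) = 1
Product of signs = -1

-1


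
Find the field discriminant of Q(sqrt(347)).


For K = Q(sqrt(d)) with d squarefree: disc(K) = d if d = 1 mod 4, and disc(K) = 4d if d = 2 or 3 mod 4.
Here d = 347, and d mod 4 = 3.
d = 3 mod 4, not 1 (O_K = Z[sqrt(d)]), so disc(K) = 4d = 4 * (347) = 1388

1388


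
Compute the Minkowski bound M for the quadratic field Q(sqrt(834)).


d = 834, d mod 4 = 2, so disc(K) = 4d = 3336; |disc(K)| = 3336
Real quadratic field, so n = 2, s = r2 = 0, r1 = 2
M = (n!/n^n) * (4/pi)^s * sqrt(|disc(K)|) = (2!/2^2) * (4/pi)^0 * sqrt(3336)
= 0.5 * 1.000000 * 57.758116
= 28.8791

28.8791


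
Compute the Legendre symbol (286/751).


p = 751 is prime, so compute (286/751) with the reciprocity algorithm (Jacobi-symbol steps: pull out 2s via (2/n), flip via reciprocity, reduce):
  pull out 2: (2/751) = +1  (since 751 mod 8 = 7)
  reciprocity: (143/751) -> -(751/143)
  reduce: (36/143)
  pull out 2: (2/143) = +1  (since 143 mod 8 = 7)
  pull out 2: (2/143) = +1  (since 143 mod 8 = 7)
  reciprocity: (9/143) -> +(143/9)
  reduce: (8/9)
  pull out 2: (2/9) = +1  (since 9 mod 8 = 1)
  pull out 2: (2/9) = +1  (since 9 mod 8 = 1)
  pull out 2: (2/9) = +1  (since 9 mod 8 = 1)
  (1/9) = 1
Product of signs = -1
(286/751) = -1

-1


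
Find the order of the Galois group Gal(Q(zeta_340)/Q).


|Gal(Q(zeta_340)/Q)| = phi(340)
= 128

128


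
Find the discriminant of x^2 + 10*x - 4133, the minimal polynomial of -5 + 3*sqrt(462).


The element -5 + 3*sqrt(462) has minimal polynomial:
x^2 + 10*x - 4133
Discriminant = (10)^2 - 4*(-4133)
= 100 + 16532
= 16632

16632


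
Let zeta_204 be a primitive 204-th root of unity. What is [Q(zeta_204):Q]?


The degree equals Euler's totient phi(204).
204 = 2^2 * 3 * 17
phi(204) = 64

64


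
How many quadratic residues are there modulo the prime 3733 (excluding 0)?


For prime p, the number of non-zero quadratic residues is (p-1)/2.
= (3733-1)/2
= 1866

1866


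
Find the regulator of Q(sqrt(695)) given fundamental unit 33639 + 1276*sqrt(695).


epsilon = 33639 + 1276*sqrt(695)
= 67278.0000
R = ln(67278.0000)
= 11.1166

11.1166


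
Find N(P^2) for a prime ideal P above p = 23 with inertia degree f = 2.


N(P^a) = p^(a*f)
= 23^(2*2)
= 23^4
= 279841

279841


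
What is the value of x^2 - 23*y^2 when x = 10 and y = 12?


x^2 - d*y^2
= 10^2 - 23*12^2
= 100 - 3312
= -3212

-3212


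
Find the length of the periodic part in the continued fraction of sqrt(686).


Run the CF algorithm for sqrt(686).
a_0 = floor(sqrt(686)) = 26; set m_0=0, q_0=1.
Recurrence: m' = q*a - m,  q' = (d - m'^2)/q,  a' = floor((a_0 + m')/q').
  step 1: m=26, q=10, a=5
  step 2: m=24, q=11, a=4
  step 3: m=20, q=26, a=1
  step 4: m=6, q=25, a=1
  step 5: m=19, q=13, a=3
  step 6: m=20, q=22, a=2
  step 7: m=24, q=5, a=10
  step 8: m=26, q=2, a=26
  step 9: m=26, q=5, a=10
  step 10: m=24, q=22, a=2
  step 11: m=20, q=13, a=3
  step 12: m=19, q=25, a=1
  step 13: m=6, q=26, a=1
  step 14: m=20, q=11, a=4
  step 15: m=24, q=10, a=5
  step 16: m=26, q=1, a=52
a_16 = 2*a_0 = 52, so the period closes here.
sqrt(686) = [26; 5, 4, 1, 1, 3, 2, 10, 26, 10, 2, 3, 1, 1, 4, 5, 52]
Period length = 16

16


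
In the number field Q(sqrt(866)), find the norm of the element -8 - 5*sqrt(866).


N(a + b*sqrt(d)) = a^2 - d*b^2
= (-8)^2 - (866)*(-5)^2
= 64 - 21650
= -21586

-21586


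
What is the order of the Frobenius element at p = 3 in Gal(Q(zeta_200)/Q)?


The Frobenius at p in Gal(Q(zeta_n)/Q) = (Z/nZ)* is the class of p, so its order is ord_200(3), the smallest k >= 1 with 3^k = 1 mod 200.
n = 200 = 2^3 * 5^2, phi(200) = 80; the order divides phi(n).
Divisors of 80: 1, 2, 4, 5, 8, 10, 16, 20, 40, 80
Repeated squaring mod 200: 3^1 = 3, 3^2 = 9, 3^4 = 81, 3^8 = 161, 3^16 = 121, 3^32 = 41, 3^64 = 81
Test divisors in increasing order:
  k=1: 3^1 = 3 mod 200
  k=2: 3^2 = 9 mod 200
  k=4: 3^4 = 81 mod 200
  k=5: 3^5 = 81 * 3 = 43 mod 200
  k=8: 3^8 = 161 mod 200
  k=10: 3^10 = 161 * 9 = 49 mod 200
  k=16: 3^16 = 121 mod 200
  k=20: 3^20 = 121 * 81 = 1 mod 200  <- first divisor giving 1
Order = 20

20


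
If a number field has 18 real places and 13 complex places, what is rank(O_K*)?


By Dirichlet's unit theorem:
rank = r1 + r2 - 1
= 18 + 13 - 1
= 30

30


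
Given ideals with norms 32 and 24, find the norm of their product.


N(IJ) = N(I) * N(J)
= 32 * 24
= 768

768


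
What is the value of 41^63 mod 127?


p = 127 is prime and the exponent is (p-1)/2 = 63, so by Euler's criterion 41^63 = (41/127) = +1 or -1 mod 127.
Compute by square-and-multiply:
  63 = 32 + 16 + 8 + 4 + 2 + 1 (binary 111111)
  Repeated squaring mod 127: 41^1 = 41, 41^2 = 30, 41^4 = 11, 41^8 = 121, 41^16 = 36, 41^32 = 26
  41^63 = 41^32 * 41^16 * 41^8 * 41^4 * 41^2 * 41^1 = 26 * 36 * 121 * 11 * 30 * 41 mod 127
    26 * 36 = 936 = 47 mod 127
    47 * 121 = 5687 = 99 mod 127
    99 * 11 = 1089 = 73 mod 127
    73 * 30 = 2190 = 31 mod 127
    31 * 41 = 1271 = 1 mod 127
  41^63 = 1 mod 127
Result 1: 41 is a quadratic residue mod 127.
41^63 mod 127 = 1

1


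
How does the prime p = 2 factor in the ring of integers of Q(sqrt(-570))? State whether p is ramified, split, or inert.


K = Q(sqrt(-570)). Since d mod 4 = 2, disc(K) = -2280.
Check p | disc: -2280 mod 2 = 0.
p divides disc, so p ramifies: (p) = P^2 with e=2, f=1, g=1.
Therefore p is ramified.

ramified


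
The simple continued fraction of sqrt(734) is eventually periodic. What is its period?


Run the CF algorithm for sqrt(734).
a_0 = floor(sqrt(734)) = 27; set m_0=0, q_0=1.
Recurrence: m' = q*a - m,  q' = (d - m'^2)/q,  a' = floor((a_0 + m')/q').
  step 1: m=27, q=5, a=10
  step 2: m=23, q=41, a=1
  step 3: m=18, q=10, a=4
  step 4: m=22, q=25, a=1
  step 5: m=3, q=29, a=1
  step 6: m=26, q=2, a=26
  step 7: m=26, q=29, a=1
  step 8: m=3, q=25, a=1
  step 9: m=22, q=10, a=4
  step 10: m=18, q=41, a=1
  step 11: m=23, q=5, a=10
  step 12: m=27, q=1, a=54
a_12 = 2*a_0 = 54, so the period closes here.
sqrt(734) = [27; 10, 1, 4, 1, 1, 26, 1, 1, 4, 1, 10, 54]
Period length = 12

12


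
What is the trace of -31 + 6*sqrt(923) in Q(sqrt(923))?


Tr(a + b*sqrt(d)) = (a + b*sqrt(d)) + (a - b*sqrt(d)) = 2a
= 2 * (-31)
= -62

-62


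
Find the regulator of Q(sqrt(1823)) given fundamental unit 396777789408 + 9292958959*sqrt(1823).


epsilon = 396777789408 + 9292958959*sqrt(1823)
= 7.9356e+11
R = ln(7.9356e+11)
= 27.3998

27.3998


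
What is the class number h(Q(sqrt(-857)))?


K = Q(sqrt(-857)). d mod 4 = 3, so D = disc(K) = 4d = -3428
h(K) equals the number of primitive reduced positive-definite forms (a, b, c) = a*x^2 + b*x*y + c*y^2 with b^2 - 4ac = D,
where reduced means |b| <= a <= c, with b >= 0 whenever |b| = a or a = c, and primitive means gcd(a, b, c) = 1.
Reduced forces 3a^2 <= |D| = 3428, so 1 <= a <= 33; b must have the parity of D, and c = (b^2 - D)/(4a) must be an integer >= a.
Enumerate a = 1..33, b in [-a, a]:
  a=1: (1, 0, 857)  [1]
  a=2: (2, 2, 429)  [1]
  a=3: (3, -2, 286), (3, 2, 286)  [2]
  a=4..5: none
  a=6: (6, -2, 143), (6, 2, 143)  [2]
  a=7: (7, -4, 123), (7, 4, 123)  [2]
  a=8: none
  a=9: (9, -8, 97), (9, 8, 97)  [2]
  a=10: none
  a=11: (11, -2, 78), (11, 2, 78)  [2]
  a=12: none
  a=13: (13, -2, 66), (13, 2, 66)  [2]
  a=14: (14, -10, 63), (14, 10, 63)  [2]
  a=15..17: none
  a=18: (18, -10, 49), (18, 10, 49)  [2]
  a=19: (19, -12, 47), (19, 12, 47)  [2]
  a=20: none
  a=21: (21, -10, 42), (21, -4, 41), (21, 4, 41), (21, 10, 42)  [4]
  a=22: (22, -2, 39), (22, 2, 39)  [2]
  a=23..25: none
  a=26: (26, -2, 33), (26, 2, 33)  [2]
  a=27: (27, -26, 38), (27, 26, 38)  [2]
  a=28: none
  a=29: (29, -20, 33), (29, 20, 33)  [2]
  a=30..33: none
Total reduced forms: 1 + 1 + 2 + 2 + 2 + 2 + 2 + 2 + 2 + 2 + 2 + 4 + 2 + 2 + 2 + 2 = 32
h = 32

32


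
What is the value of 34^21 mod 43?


p = 43 is prime and the exponent is (p-1)/2 = 21, so by Euler's criterion 34^21 = (34/43) = +1 or -1 mod 43.
Compute by square-and-multiply:
  21 = 16 + 4 + 1 (binary 10101)
  Repeated squaring mod 43: 34^1 = 34, 34^2 = 38, 34^4 = 25, 34^8 = 23, 34^16 = 13
  34^21 = 34^16 * 34^4 * 34^1 = 13 * 25 * 34 mod 43
    13 * 25 = 325 = 24 mod 43
    24 * 34 = 816 = 42 mod 43
  34^21 = 42 mod 43
Result 42 = p - 1 = -1 mod 43: 34 is a quadratic non-residue mod 43. As a residue in [0, p-1] the value is 42.
34^21 mod 43 = 42

42


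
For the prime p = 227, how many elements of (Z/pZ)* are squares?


For prime p, the number of non-zero quadratic residues is (p-1)/2.
= (227-1)/2
= 113

113


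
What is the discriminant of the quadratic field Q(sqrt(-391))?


For K = Q(sqrt(d)) with d squarefree: disc(K) = d if d = 1 mod 4, and disc(K) = 4d if d = 2 or 3 mod 4.
Here d = -391, and d mod 4 = 1.
d = 1 mod 4 (O_K = Z[(1+sqrt(d))/2]), so disc(K) = d = -391

-391


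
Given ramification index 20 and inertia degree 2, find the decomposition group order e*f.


|D_P| = e * f
= 20 * 2
= 40

40


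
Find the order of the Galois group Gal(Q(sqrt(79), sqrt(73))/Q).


The 2 square roots of distinct primes are multiplicatively independent over Q,
so [K:Q] = 2^2 and Gal(K/Q) is isomorphic to (Z/2Z)^2.
|Gal| = 2^2 = 4

4


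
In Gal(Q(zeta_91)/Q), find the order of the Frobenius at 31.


The Frobenius at p in Gal(Q(zeta_n)/Q) = (Z/nZ)* is the class of p, so its order is ord_91(31), the smallest k >= 1 with 31^k = 1 mod 91.
n = 91 = 7 * 13, phi(91) = 72; the order divides phi(n).
Divisors of 72: 1, 2, 3, 4, 6, 8, 9, 12, 18, 24, 36, 72
Repeated squaring mod 91: 31^1 = 31, 31^2 = 51, 31^4 = 53, 31^8 = 79, 31^16 = 53, 31^32 = 79, 31^64 = 53
Test divisors in increasing order:
  k=1: 31^1 = 31 mod 91
  k=2: 31^2 = 51 mod 91
  k=3: 31^3 = 51 * 31 = 34 mod 91
  k=4: 31^4 = 53 mod 91
  k=6: 31^6 = 53 * 51 = 64 mod 91
  k=8: 31^8 = 79 mod 91
  k=9: 31^9 = 79 * 31 = 83 mod 91
  k=12: 31^12 = 79 * 53 = 1 mod 91  <- first divisor giving 1
Order = 12

12


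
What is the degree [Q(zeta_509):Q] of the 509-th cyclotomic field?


The degree equals Euler's totient phi(509).
509 = 509
phi(509) = 508

508


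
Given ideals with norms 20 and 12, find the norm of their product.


N(IJ) = N(I) * N(J)
= 20 * 12
= 240

240


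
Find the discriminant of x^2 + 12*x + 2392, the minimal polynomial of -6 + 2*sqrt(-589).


The element -6 + 2*sqrt(-589) has minimal polynomial:
x^2 + 12*x + 2392
Discriminant = (12)^2 - 4*(2392)
= 144 - 9568
= -9424

-9424


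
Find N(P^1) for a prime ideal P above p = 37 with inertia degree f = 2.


N(P^a) = p^(a*f)
= 37^(1*2)
= 37^2
= 1369

1369


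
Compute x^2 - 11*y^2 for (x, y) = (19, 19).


x^2 - d*y^2
= 19^2 - 11*19^2
= 361 - 3971
= -3610

-3610


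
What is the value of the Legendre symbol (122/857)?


p = 857 is prime, so compute (122/857) with the reciprocity algorithm (Jacobi-symbol steps: pull out 2s via (2/n), flip via reciprocity, reduce):
  pull out 2: (2/857) = +1  (since 857 mod 8 = 1)
  reciprocity: (61/857) -> +(857/61)
  reduce: (3/61)
  reciprocity: (3/61) -> +(61/3)
  reduce: (1/3)
  (1/3) = 1
Product of signs = 1
(122/857) = 1

1


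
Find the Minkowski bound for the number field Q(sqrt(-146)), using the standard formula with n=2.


d = -146, d mod 4 = 2, so disc(K) = 4d = -584; |disc(K)| = 584
Imaginary quadratic field, so n = 2, s = r2 = 1, r1 = 0
M = (n!/n^n) * (4/pi)^s * sqrt(|disc(K)|) = (2!/2^2) * (4/pi)^1 * sqrt(584)
= 0.5 * 1.273240 * 24.166092
= 15.3846

15.3846


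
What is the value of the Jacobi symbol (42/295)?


Compute (42/295) via quadratic reciprocity:
  pull out 2: (2/295) = +1  (since 295 mod 8 = 7)
  reciprocity: (21/295) -> +(295/21)
  reduce: (1/21)
  (1/21) = 1
Product of signs = 1

1


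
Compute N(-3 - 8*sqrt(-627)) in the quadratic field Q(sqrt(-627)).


N(a + b*sqrt(d)) = a^2 - d*b^2
= (-3)^2 - (-627)*(-8)^2
= 9 + 40128
= 40137

40137


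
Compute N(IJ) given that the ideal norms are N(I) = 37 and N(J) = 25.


N(IJ) = N(I) * N(J)
= 37 * 25
= 925

925


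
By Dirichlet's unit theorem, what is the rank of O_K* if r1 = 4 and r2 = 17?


By Dirichlet's unit theorem:
rank = r1 + r2 - 1
= 4 + 17 - 1
= 20

20


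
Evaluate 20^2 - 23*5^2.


x^2 - d*y^2
= 20^2 - 23*5^2
= 400 - 575
= -175

-175


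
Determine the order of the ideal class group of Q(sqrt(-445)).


K = Q(sqrt(-445)). d mod 4 = 3, so D = disc(K) = 4d = -1780
h(K) equals the number of primitive reduced positive-definite forms (a, b, c) = a*x^2 + b*x*y + c*y^2 with b^2 - 4ac = D,
where reduced means |b| <= a <= c, with b >= 0 whenever |b| = a or a = c, and primitive means gcd(a, b, c) = 1.
Reduced forces 3a^2 <= |D| = 1780, so 1 <= a <= 24; b must have the parity of D, and c = (b^2 - D)/(4a) must be an integer >= a.
Enumerate a = 1..24, b in [-a, a]:
  a=1: (1, 0, 445)  [1]
  a=2: (2, 2, 223)  [1]
  a=3..4: none
  a=5: (5, 0, 89)  [1]
  a=6..9: none
  a=10: (10, 10, 47)  [1]
  a=11..12: none
  a=13: (13, -12, 37), (13, 12, 37)  [2]
  a=14..18: none
  a=19: (19, -14, 26), (19, 14, 26)  [2]
  a=20..24: none
Total reduced forms: 1 + 1 + 1 + 1 + 2 + 2 = 8
h = 8

8


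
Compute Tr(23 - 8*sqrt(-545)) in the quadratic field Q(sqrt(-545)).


Tr(a + b*sqrt(d)) = (a + b*sqrt(d)) + (a - b*sqrt(d)) = 2a
= 2 * (23)
= 46

46


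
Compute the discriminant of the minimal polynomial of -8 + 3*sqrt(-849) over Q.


The element -8 + 3*sqrt(-849) has minimal polynomial:
x^2 + 16*x + 7705
Discriminant = (16)^2 - 4*(7705)
= 256 - 30820
= -30564

-30564


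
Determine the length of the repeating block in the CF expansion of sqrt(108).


Run the CF algorithm for sqrt(108).
a_0 = floor(sqrt(108)) = 10; set m_0=0, q_0=1.
Recurrence: m' = q*a - m,  q' = (d - m'^2)/q,  a' = floor((a_0 + m')/q').
  step 1: m=10, q=8, a=2
  step 2: m=6, q=9, a=1
  step 3: m=3, q=11, a=1
  step 4: m=8, q=4, a=4
  step 5: m=8, q=11, a=1
  step 6: m=3, q=9, a=1
  step 7: m=6, q=8, a=2
  step 8: m=10, q=1, a=20
a_8 = 2*a_0 = 20, so the period closes here.
sqrt(108) = [10; 2, 1, 1, 4, 1, 1, 2, 20]
Period length = 8

8


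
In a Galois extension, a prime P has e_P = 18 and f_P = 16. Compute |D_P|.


|D_P| = e * f
= 18 * 16
= 288

288


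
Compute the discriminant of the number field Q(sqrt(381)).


For K = Q(sqrt(d)) with d squarefree: disc(K) = d if d = 1 mod 4, and disc(K) = 4d if d = 2 or 3 mod 4.
Here d = 381, and d mod 4 = 1.
d = 1 mod 4 (O_K = Z[(1+sqrt(d))/2]), so disc(K) = d = 381

381


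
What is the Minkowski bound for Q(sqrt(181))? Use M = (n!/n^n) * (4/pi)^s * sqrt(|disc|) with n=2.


d = 181, d mod 4 = 1, so disc(K) = d = 181; |disc(K)| = 181
Real quadratic field, so n = 2, s = r2 = 0, r1 = 2
M = (n!/n^n) * (4/pi)^s * sqrt(|disc(K)|) = (2!/2^2) * (4/pi)^0 * sqrt(181)
= 0.5 * 1.000000 * 13.453624
= 6.7268

6.7268


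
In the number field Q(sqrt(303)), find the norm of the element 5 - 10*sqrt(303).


N(a + b*sqrt(d)) = a^2 - d*b^2
= (5)^2 - (303)*(-10)^2
= 25 - 30300
= -30275

-30275


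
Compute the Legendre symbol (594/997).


p = 997 is prime, so compute (594/997) with the reciprocity algorithm (Jacobi-symbol steps: pull out 2s via (2/n), flip via reciprocity, reduce):
  pull out 2: (2/997) = -1  (since 997 mod 8 = 5)
  reciprocity: (297/997) -> +(997/297)
  reduce: (106/297)
  pull out 2: (2/297) = +1  (since 297 mod 8 = 1)
  reciprocity: (53/297) -> +(297/53)
  reduce: (32/53)
  pull out 2: (2/53) = -1  (since 53 mod 8 = 5)
  pull out 2: (2/53) = -1  (since 53 mod 8 = 5)
  pull out 2: (2/53) = -1  (since 53 mod 8 = 5)
  pull out 2: (2/53) = -1  (since 53 mod 8 = 5)
  pull out 2: (2/53) = -1  (since 53 mod 8 = 5)
  (1/53) = 1
Product of signs = 1
(594/997) = 1

1


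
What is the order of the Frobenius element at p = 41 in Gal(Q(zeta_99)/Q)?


The Frobenius at p in Gal(Q(zeta_n)/Q) = (Z/nZ)* is the class of p, so its order is ord_99(41), the smallest k >= 1 with 41^k = 1 mod 99.
n = 99 = 3^2 * 11, phi(99) = 60; the order divides phi(n).
Divisors of 60: 1, 2, 3, 4, 5, 6, 10, 12, 15, 20, 30, 60
Repeated squaring mod 99: 41^1 = 41, 41^2 = 97, 41^4 = 4, 41^8 = 16, 41^16 = 58, 41^32 = 97
Test divisors in increasing order:
  k=1: 41^1 = 41 mod 99
  k=2: 41^2 = 97 mod 99
  k=3: 41^3 = 97 * 41 = 17 mod 99
  k=4: 41^4 = 4 mod 99
  k=5: 41^5 = 4 * 41 = 65 mod 99
  k=6: 41^6 = 4 * 97 = 91 mod 99
  k=10: 41^10 = 16 * 97 = 67 mod 99
  k=12: 41^12 = 16 * 4 = 64 mod 99
  k=15: 41^15 = 16 * 4 * 97 * 41 = 98 mod 99
  k=20: 41^20 = 58 * 4 = 34 mod 99
  k=30: 41^30 = 58 * 16 * 4 * 97 = 1 mod 99  <- first divisor giving 1
Order = 30

30


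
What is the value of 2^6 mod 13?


p = 13 is prime and the exponent is (p-1)/2 = 6, so by Euler's criterion 2^6 = (2/13) = +1 or -1 mod 13.
Compute by square-and-multiply:
  6 = 4 + 2 (binary 110)
  Repeated squaring mod 13: 2^1 = 2, 2^2 = 4, 2^4 = 3
  2^6 = 2^4 * 2^2 = 3 * 4 mod 13
    3 * 4 = 12 = 12 mod 13
  2^6 = 12 mod 13
Result 12 = p - 1 = -1 mod 13: 2 is a quadratic non-residue mod 13. As a residue in [0, p-1] the value is 12.
2^6 mod 13 = 12

12


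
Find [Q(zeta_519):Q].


The degree equals Euler's totient phi(519).
519 = 3 * 173
phi(519) = 344

344


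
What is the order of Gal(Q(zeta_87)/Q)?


|Gal(Q(zeta_87)/Q)| = phi(87)
= 56

56


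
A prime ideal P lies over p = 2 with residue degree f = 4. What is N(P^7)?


N(P^a) = p^(a*f)
= 2^(7*4)
= 2^28
= 268435456

268435456


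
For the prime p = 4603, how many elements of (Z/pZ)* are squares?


For prime p, the number of non-zero quadratic residues is (p-1)/2.
= (4603-1)/2
= 2301

2301


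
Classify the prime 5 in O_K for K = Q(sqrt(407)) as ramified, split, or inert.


K = Q(sqrt(407)). Since d mod 4 = 3, disc(K) = 1628.
Check p | disc: 1628 mod 5 = 3.
p does not divide disc. Compute Legendre symbol (d/p):
2^((5-1)/2) mod 5 = -1
(d/p) = -1, so p is inert: (p) stays prime with e=1, f=2, g=1.
Therefore p is inert.

inert


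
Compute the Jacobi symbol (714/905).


Compute (714/905) via quadratic reciprocity:
  pull out 2: (2/905) = +1  (since 905 mod 8 = 1)
  reciprocity: (357/905) -> +(905/357)
  reduce: (191/357)
  reciprocity: (191/357) -> +(357/191)
  reduce: (166/191)
  pull out 2: (2/191) = +1  (since 191 mod 8 = 7)
  reciprocity: (83/191) -> -(191/83)
  reduce: (25/83)
  reciprocity: (25/83) -> +(83/25)
  reduce: (8/25)
  pull out 2: (2/25) = +1  (since 25 mod 8 = 1)
  pull out 2: (2/25) = +1  (since 25 mod 8 = 1)
  pull out 2: (2/25) = +1  (since 25 mod 8 = 1)
  (1/25) = 1
Product of signs = -1

-1


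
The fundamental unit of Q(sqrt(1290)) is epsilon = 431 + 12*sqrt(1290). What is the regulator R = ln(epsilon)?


epsilon = 431 + 12*sqrt(1290)
= 861.9988
R = ln(861.9988)
= 6.7593

6.7593


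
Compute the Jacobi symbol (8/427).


Compute (8/427) via quadratic reciprocity:
  pull out 2: (2/427) = -1  (since 427 mod 8 = 3)
  pull out 2: (2/427) = -1  (since 427 mod 8 = 3)
  pull out 2: (2/427) = -1  (since 427 mod 8 = 3)
  (1/427) = 1
Product of signs = -1

-1


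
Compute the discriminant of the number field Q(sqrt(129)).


For K = Q(sqrt(d)) with d squarefree: disc(K) = d if d = 1 mod 4, and disc(K) = 4d if d = 2 or 3 mod 4.
Here d = 129, and d mod 4 = 1.
d = 1 mod 4 (O_K = Z[(1+sqrt(d))/2]), so disc(K) = d = 129

129


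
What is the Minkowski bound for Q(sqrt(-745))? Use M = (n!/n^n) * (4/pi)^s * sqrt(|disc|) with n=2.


d = -745, d mod 4 = 3, so disc(K) = 4d = -2980; |disc(K)| = 2980
Imaginary quadratic field, so n = 2, s = r2 = 1, r1 = 0
M = (n!/n^n) * (4/pi)^s * sqrt(|disc(K)|) = (2!/2^2) * (4/pi)^1 * sqrt(2980)
= 0.5 * 1.273240 * 54.589376
= 34.7527

34.7527


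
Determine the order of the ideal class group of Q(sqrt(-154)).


K = Q(sqrt(-154)). d mod 4 = 2, so D = disc(K) = 4d = -616
h(K) equals the number of primitive reduced positive-definite forms (a, b, c) = a*x^2 + b*x*y + c*y^2 with b^2 - 4ac = D,
where reduced means |b| <= a <= c, with b >= 0 whenever |b| = a or a = c, and primitive means gcd(a, b, c) = 1.
Reduced forces 3a^2 <= |D| = 616, so 1 <= a <= 14; b must have the parity of D, and c = (b^2 - D)/(4a) must be an integer >= a.
Enumerate a = 1..14, b in [-a, a]:
  a=1: (1, 0, 154)  [1]
  a=2: (2, 0, 77)  [1]
  a=3..4: none
  a=5: (5, -2, 31), (5, 2, 31)  [2]
  a=6: none
  a=7: (7, 0, 22)  [1]
  a=8..9: none
  a=10: (10, -8, 17), (10, 8, 17)  [2]
  a=11: (11, 0, 14)  [1]
  a=12..14: none
Total reduced forms: 1 + 1 + 2 + 1 + 2 + 1 = 8
h = 8

8


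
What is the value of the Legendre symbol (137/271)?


p = 271 is prime, so compute (137/271) with the reciprocity algorithm (Jacobi-symbol steps: pull out 2s via (2/n), flip via reciprocity, reduce):
  reciprocity: (137/271) -> +(271/137)
  reduce: (134/137)
  pull out 2: (2/137) = +1  (since 137 mod 8 = 1)
  reciprocity: (67/137) -> +(137/67)
  reduce: (3/67)
  reciprocity: (3/67) -> -(67/3)
  reduce: (1/3)
  (1/3) = 1
Product of signs = -1
(137/271) = -1

-1


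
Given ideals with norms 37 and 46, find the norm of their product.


N(IJ) = N(I) * N(J)
= 37 * 46
= 1702

1702


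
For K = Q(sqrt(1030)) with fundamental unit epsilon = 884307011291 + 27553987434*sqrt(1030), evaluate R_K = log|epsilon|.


epsilon = 884307011291 + 27553987434*sqrt(1030)
= 1.7686e+12
R = ln(1.7686e+12)
= 28.2012

28.2012


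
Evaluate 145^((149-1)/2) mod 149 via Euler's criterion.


p = 149 is prime and the exponent is (p-1)/2 = 74, so by Euler's criterion 145^74 = (145/149) = +1 or -1 mod 149.
Compute by square-and-multiply:
  74 = 64 + 8 + 2 (binary 1001010)
  Repeated squaring mod 149: 145^1 = 145, 145^2 = 16, 145^4 = 107, 145^8 = 125, 145^16 = 129, 145^32 = 102, 145^64 = 123
  145^74 = 145^64 * 145^8 * 145^2 = 123 * 125 * 16 mod 149
    123 * 125 = 15375 = 28 mod 149
    28 * 16 = 448 = 1 mod 149
  145^74 = 1 mod 149
Result 1: 145 is a quadratic residue mod 149.
145^74 mod 149 = 1

1


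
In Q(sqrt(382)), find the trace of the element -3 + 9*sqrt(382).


Tr(a + b*sqrt(d)) = (a + b*sqrt(d)) + (a - b*sqrt(d)) = 2a
= 2 * (-3)
= -6

-6


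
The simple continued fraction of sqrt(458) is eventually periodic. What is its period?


Run the CF algorithm for sqrt(458).
a_0 = floor(sqrt(458)) = 21; set m_0=0, q_0=1.
Recurrence: m' = q*a - m,  q' = (d - m'^2)/q,  a' = floor((a_0 + m')/q').
  step 1: m=21, q=17, a=2
  step 2: m=13, q=17, a=2
  step 3: m=21, q=1, a=42
a_3 = 2*a_0 = 42, so the period closes here.
sqrt(458) = [21; 2, 2, 42]
Period length = 3

3


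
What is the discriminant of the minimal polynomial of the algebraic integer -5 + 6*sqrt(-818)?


The element -5 + 6*sqrt(-818) has minimal polynomial:
x^2 + 10*x + 29473
Discriminant = (10)^2 - 4*(29473)
= 100 - 117892
= -117792

-117792


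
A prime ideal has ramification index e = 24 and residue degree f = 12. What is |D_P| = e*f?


|D_P| = e * f
= 24 * 12
= 288

288


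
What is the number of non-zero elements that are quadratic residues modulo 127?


For prime p, the number of non-zero quadratic residues is (p-1)/2.
= (127-1)/2
= 63

63


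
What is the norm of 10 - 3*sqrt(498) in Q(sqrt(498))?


N(a + b*sqrt(d)) = a^2 - d*b^2
= (10)^2 - (498)*(-3)^2
= 100 - 4482
= -4382

-4382


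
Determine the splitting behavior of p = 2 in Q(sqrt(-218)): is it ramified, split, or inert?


K = Q(sqrt(-218)). Since d mod 4 = 2, disc(K) = -872.
Check p | disc: -872 mod 2 = 0.
p divides disc, so p ramifies: (p) = P^2 with e=2, f=1, g=1.
Therefore p is ramified.

ramified


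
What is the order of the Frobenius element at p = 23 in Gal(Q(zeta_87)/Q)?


The Frobenius at p in Gal(Q(zeta_n)/Q) = (Z/nZ)* is the class of p, so its order is ord_87(23), the smallest k >= 1 with 23^k = 1 mod 87.
n = 87 = 3 * 29, phi(87) = 56; the order divides phi(n).
Divisors of 56: 1, 2, 4, 7, 8, 14, 28, 56
Repeated squaring mod 87: 23^1 = 23, 23^2 = 7, 23^4 = 49, 23^8 = 52, 23^16 = 7, 23^32 = 49
Test divisors in increasing order:
  k=1: 23^1 = 23 mod 87
  k=2: 23^2 = 7 mod 87
  k=4: 23^4 = 49 mod 87
  k=7: 23^7 = 49 * 7 * 23 = 59 mod 87
  k=8: 23^8 = 52 mod 87
  k=14: 23^14 = 52 * 49 * 7 = 1 mod 87  <- first divisor giving 1
Order = 14

14


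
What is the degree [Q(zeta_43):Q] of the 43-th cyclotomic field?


The degree equals Euler's totient phi(43).
43 = 43
phi(43) = 42

42


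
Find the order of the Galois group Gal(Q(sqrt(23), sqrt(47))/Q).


The 2 square roots of distinct primes are multiplicatively independent over Q,
so [K:Q] = 2^2 and Gal(K/Q) is isomorphic to (Z/2Z)^2.
|Gal| = 2^2 = 4

4


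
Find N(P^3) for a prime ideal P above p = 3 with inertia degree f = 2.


N(P^a) = p^(a*f)
= 3^(3*2)
= 3^6
= 729

729


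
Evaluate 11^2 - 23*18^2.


x^2 - d*y^2
= 11^2 - 23*18^2
= 121 - 7452
= -7331

-7331


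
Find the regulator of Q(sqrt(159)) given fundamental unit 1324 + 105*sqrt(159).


epsilon = 1324 + 105*sqrt(159)
= 2647.9996
R = ln(2647.9996)
= 7.8816

7.8816


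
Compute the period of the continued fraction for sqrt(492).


Run the CF algorithm for sqrt(492).
a_0 = floor(sqrt(492)) = 22; set m_0=0, q_0=1.
Recurrence: m' = q*a - m,  q' = (d - m'^2)/q,  a' = floor((a_0 + m')/q').
  step 1: m=22, q=8, a=5
  step 2: m=18, q=21, a=1
  step 3: m=3, q=23, a=1
  step 4: m=20, q=4, a=10
  step 5: m=20, q=23, a=1
  step 6: m=3, q=21, a=1
  step 7: m=18, q=8, a=5
  step 8: m=22, q=1, a=44
a_8 = 2*a_0 = 44, so the period closes here.
sqrt(492) = [22; 5, 1, 1, 10, 1, 1, 5, 44]
Period length = 8

8


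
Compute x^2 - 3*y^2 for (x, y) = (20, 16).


x^2 - d*y^2
= 20^2 - 3*16^2
= 400 - 768
= -368

-368


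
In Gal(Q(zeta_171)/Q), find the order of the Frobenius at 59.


The Frobenius at p in Gal(Q(zeta_n)/Q) = (Z/nZ)* is the class of p, so its order is ord_171(59), the smallest k >= 1 with 59^k = 1 mod 171.
n = 171 = 3^2 * 19, phi(171) = 108; the order divides phi(n).
Divisors of 108: 1, 2, 3, 4, 6, 9, 12, 18, 27, 36, 54, 108
Repeated squaring mod 171: 59^1 = 59, 59^2 = 61, 59^4 = 130, 59^8 = 142, 59^16 = 157, 59^32 = 25, 59^64 = 112
Test divisors in increasing order:
  k=1: 59^1 = 59 mod 171
  k=2: 59^2 = 61 mod 171
  k=3: 59^3 = 61 * 59 = 8 mod 171
  k=4: 59^4 = 130 mod 171
  k=6: 59^6 = 130 * 61 = 64 mod 171
  k=9: 59^9 = 142 * 59 = 170 mod 171
  k=12: 59^12 = 142 * 130 = 163 mod 171
  k=18: 59^18 = 157 * 61 = 1 mod 171  <- first divisor giving 1
Order = 18

18


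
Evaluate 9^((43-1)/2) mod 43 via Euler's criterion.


p = 43 is prime and the exponent is (p-1)/2 = 21, so by Euler's criterion 9^21 = (9/43) = +1 or -1 mod 43.
Compute by square-and-multiply:
  21 = 16 + 4 + 1 (binary 10101)
  Repeated squaring mod 43: 9^1 = 9, 9^2 = 38, 9^4 = 25, 9^8 = 23, 9^16 = 13
  9^21 = 9^16 * 9^4 * 9^1 = 13 * 25 * 9 mod 43
    13 * 25 = 325 = 24 mod 43
    24 * 9 = 216 = 1 mod 43
  9^21 = 1 mod 43
Result 1: 9 is a quadratic residue mod 43.
9^21 mod 43 = 1

1


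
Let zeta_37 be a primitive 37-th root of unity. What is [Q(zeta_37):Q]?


The degree equals Euler's totient phi(37).
37 = 37
phi(37) = 36

36


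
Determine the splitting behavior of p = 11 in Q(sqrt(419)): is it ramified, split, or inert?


K = Q(sqrt(419)). Since d mod 4 = 3, disc(K) = 1676.
Check p | disc: 1676 mod 11 = 4.
p does not divide disc. Compute Legendre symbol (d/p):
1^((11-1)/2) mod 11 = 1
(d/p) = 1, so p splits: (p) = P*P' with e=1, f=1, g=2.
Therefore p is split.

split


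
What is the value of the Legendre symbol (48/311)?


p = 311 is prime, so compute (48/311) with the reciprocity algorithm (Jacobi-symbol steps: pull out 2s via (2/n), flip via reciprocity, reduce):
  pull out 2: (2/311) = +1  (since 311 mod 8 = 7)
  pull out 2: (2/311) = +1  (since 311 mod 8 = 7)
  pull out 2: (2/311) = +1  (since 311 mod 8 = 7)
  pull out 2: (2/311) = +1  (since 311 mod 8 = 7)
  reciprocity: (3/311) -> -(311/3)
  reduce: (2/3)
  pull out 2: (2/3) = -1  (since 3 mod 8 = 3)
  (1/3) = 1
Product of signs = 1
(48/311) = 1

1


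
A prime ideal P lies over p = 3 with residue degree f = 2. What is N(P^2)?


N(P^a) = p^(a*f)
= 3^(2*2)
= 3^4
= 81

81


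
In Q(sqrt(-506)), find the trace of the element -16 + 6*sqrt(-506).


Tr(a + b*sqrt(d)) = (a + b*sqrt(d)) + (a - b*sqrt(d)) = 2a
= 2 * (-16)
= -32

-32


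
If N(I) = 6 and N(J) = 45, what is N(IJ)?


N(IJ) = N(I) * N(J)
= 6 * 45
= 270

270


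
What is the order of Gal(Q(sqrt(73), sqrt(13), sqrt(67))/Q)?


The 3 square roots of distinct primes are multiplicatively independent over Q,
so [K:Q] = 2^3 and Gal(K/Q) is isomorphic to (Z/2Z)^3.
|Gal| = 2^3 = 8

8


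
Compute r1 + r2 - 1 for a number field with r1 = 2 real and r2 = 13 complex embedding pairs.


By Dirichlet's unit theorem:
rank = r1 + r2 - 1
= 2 + 13 - 1
= 14

14


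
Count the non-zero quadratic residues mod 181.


For prime p, the number of non-zero quadratic residues is (p-1)/2.
= (181-1)/2
= 90

90


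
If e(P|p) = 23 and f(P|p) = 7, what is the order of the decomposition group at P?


|D_P| = e * f
= 23 * 7
= 161

161


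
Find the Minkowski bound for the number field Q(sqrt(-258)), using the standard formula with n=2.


d = -258, d mod 4 = 2, so disc(K) = 4d = -1032; |disc(K)| = 1032
Imaginary quadratic field, so n = 2, s = r2 = 1, r1 = 0
M = (n!/n^n) * (4/pi)^s * sqrt(|disc(K)|) = (2!/2^2) * (4/pi)^1 * sqrt(1032)
= 0.5 * 1.273240 * 32.124757
= 20.4513

20.4513


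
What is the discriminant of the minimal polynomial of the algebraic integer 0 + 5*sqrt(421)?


The element 0 + 5*sqrt(421) has minimal polynomial:
x^2 + 0*x - 10525
Discriminant = (0)^2 - 4*(-10525)
= 0 + 42100
= 42100

42100


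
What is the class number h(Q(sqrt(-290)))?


K = Q(sqrt(-290)). d mod 4 = 2, so D = disc(K) = 4d = -1160
h(K) equals the number of primitive reduced positive-definite forms (a, b, c) = a*x^2 + b*x*y + c*y^2 with b^2 - 4ac = D,
where reduced means |b| <= a <= c, with b >= 0 whenever |b| = a or a = c, and primitive means gcd(a, b, c) = 1.
Reduced forces 3a^2 <= |D| = 1160, so 1 <= a <= 19; b must have the parity of D, and c = (b^2 - D)/(4a) must be an integer >= a.
Enumerate a = 1..19, b in [-a, a]:
  a=1: (1, 0, 290)  [1]
  a=2: (2, 0, 145)  [1]
  a=3: (3, -2, 97), (3, 2, 97)  [2]
  a=4: none
  a=5: (5, 0, 58)  [1]
  a=6: (6, -4, 49), (6, 4, 49)  [2]
  a=7: (7, -4, 42), (7, 4, 42)  [2]
  a=8: none
  a=9: (9, -8, 34), (9, 8, 34)  [2]
  a=10: (10, 0, 29)  [1]
  a=11..12: none
  a=13: (13, -6, 23), (13, 6, 23)  [2]
  a=14: (14, -4, 21), (14, 4, 21)  [2]
  a=15: (15, -10, 21), (15, 10, 21)  [2]
  a=16: none
  a=17: (17, -8, 18), (17, 8, 18)  [2]
  a=18..19: none
Total reduced forms: 1 + 1 + 2 + 1 + 2 + 2 + 2 + 1 + 2 + 2 + 2 + 2 = 20
h = 20

20


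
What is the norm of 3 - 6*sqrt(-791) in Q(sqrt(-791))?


N(a + b*sqrt(d)) = a^2 - d*b^2
= (3)^2 - (-791)*(-6)^2
= 9 + 28476
= 28485

28485


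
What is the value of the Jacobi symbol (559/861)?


Compute (559/861) via quadratic reciprocity:
  reciprocity: (559/861) -> +(861/559)
  reduce: (302/559)
  pull out 2: (2/559) = +1  (since 559 mod 8 = 7)
  reciprocity: (151/559) -> -(559/151)
  reduce: (106/151)
  pull out 2: (2/151) = +1  (since 151 mod 8 = 7)
  reciprocity: (53/151) -> +(151/53)
  reduce: (45/53)
  reciprocity: (45/53) -> +(53/45)
  reduce: (8/45)
  pull out 2: (2/45) = -1  (since 45 mod 8 = 5)
  pull out 2: (2/45) = -1  (since 45 mod 8 = 5)
  pull out 2: (2/45) = -1  (since 45 mod 8 = 5)
  (1/45) = 1
Product of signs = 1

1


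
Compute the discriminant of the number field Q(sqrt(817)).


For K = Q(sqrt(d)) with d squarefree: disc(K) = d if d = 1 mod 4, and disc(K) = 4d if d = 2 or 3 mod 4.
Here d = 817, and d mod 4 = 1.
d = 1 mod 4 (O_K = Z[(1+sqrt(d))/2]), so disc(K) = d = 817

817


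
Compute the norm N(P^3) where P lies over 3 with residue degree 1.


N(P^a) = p^(a*f)
= 3^(3*1)
= 3^3
= 27

27


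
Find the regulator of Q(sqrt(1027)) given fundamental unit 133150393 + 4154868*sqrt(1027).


epsilon = 133150393 + 4154868*sqrt(1027)
= 2.6630e+08
R = ln(2.6630e+08)
= 19.4001

19.4001


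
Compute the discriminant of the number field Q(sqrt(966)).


For K = Q(sqrt(d)) with d squarefree: disc(K) = d if d = 1 mod 4, and disc(K) = 4d if d = 2 or 3 mod 4.
Here d = 966, and d mod 4 = 2.
d = 2 mod 4, not 1 (O_K = Z[sqrt(d)]), so disc(K) = 4d = 4 * (966) = 3864

3864


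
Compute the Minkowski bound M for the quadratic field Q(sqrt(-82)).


d = -82, d mod 4 = 2, so disc(K) = 4d = -328; |disc(K)| = 328
Imaginary quadratic field, so n = 2, s = r2 = 1, r1 = 0
M = (n!/n^n) * (4/pi)^s * sqrt(|disc(K)|) = (2!/2^2) * (4/pi)^1 * sqrt(328)
= 0.5 * 1.273240 * 18.110770
= 11.5297

11.5297


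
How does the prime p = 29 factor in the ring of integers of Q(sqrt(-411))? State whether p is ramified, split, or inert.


K = Q(sqrt(-411)). Since d mod 4 = 1, disc(K) = -411.
Check p | disc: -411 mod 29 = 24.
p does not divide disc. Compute Legendre symbol (d/p):
24^((29-1)/2) mod 29 = 1
(d/p) = 1, so p splits: (p) = P*P' with e=1, f=1, g=2.
Therefore p is split.

split


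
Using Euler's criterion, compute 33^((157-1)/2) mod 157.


p = 157 is prime and the exponent is (p-1)/2 = 78, so by Euler's criterion 33^78 = (33/157) = +1 or -1 mod 157.
Compute by square-and-multiply:
  78 = 64 + 8 + 4 + 2 (binary 1001110)
  Repeated squaring mod 157: 33^1 = 33, 33^2 = 147, 33^4 = 100, 33^8 = 109, 33^16 = 106, 33^32 = 89, 33^64 = 71
  33^78 = 33^64 * 33^8 * 33^4 * 33^2 = 71 * 109 * 100 * 147 mod 157
    71 * 109 = 7739 = 46 mod 157
    46 * 100 = 4600 = 47 mod 157
    47 * 147 = 6909 = 1 mod 157
  33^78 = 1 mod 157
Result 1: 33 is a quadratic residue mod 157.
33^78 mod 157 = 1

1


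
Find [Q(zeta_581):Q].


The degree equals Euler's totient phi(581).
581 = 7 * 83
phi(581) = 492

492


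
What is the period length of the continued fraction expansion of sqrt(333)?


Run the CF algorithm for sqrt(333).
a_0 = floor(sqrt(333)) = 18; set m_0=0, q_0=1.
Recurrence: m' = q*a - m,  q' = (d - m'^2)/q,  a' = floor((a_0 + m')/q').
  step 1: m=18, q=9, a=4
  step 2: m=18, q=1, a=36
a_2 = 2*a_0 = 36, so the period closes here.
sqrt(333) = [18; 4, 36]
Period length = 2

2


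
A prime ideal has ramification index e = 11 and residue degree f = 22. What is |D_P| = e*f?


|D_P| = e * f
= 11 * 22
= 242

242


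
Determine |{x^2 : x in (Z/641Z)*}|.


For prime p, the number of non-zero quadratic residues is (p-1)/2.
= (641-1)/2
= 320

320


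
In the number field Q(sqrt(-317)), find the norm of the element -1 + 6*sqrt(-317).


N(a + b*sqrt(d)) = a^2 - d*b^2
= (-1)^2 - (-317)*(6)^2
= 1 + 11412
= 11413

11413


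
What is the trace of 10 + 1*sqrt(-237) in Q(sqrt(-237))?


Tr(a + b*sqrt(d)) = (a + b*sqrt(d)) + (a - b*sqrt(d)) = 2a
= 2 * (10)
= 20

20


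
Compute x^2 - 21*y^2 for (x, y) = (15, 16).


x^2 - d*y^2
= 15^2 - 21*16^2
= 225 - 5376
= -5151

-5151


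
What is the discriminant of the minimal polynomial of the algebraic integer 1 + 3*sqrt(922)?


The element 1 + 3*sqrt(922) has minimal polynomial:
x^2 - 2*x - 8297
Discriminant = (-2)^2 - 4*(-8297)
= 4 + 33188
= 33192

33192


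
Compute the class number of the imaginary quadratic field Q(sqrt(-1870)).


K = Q(sqrt(-1870)). d mod 4 = 2, so D = disc(K) = 4d = -7480
h(K) equals the number of primitive reduced positive-definite forms (a, b, c) = a*x^2 + b*x*y + c*y^2 with b^2 - 4ac = D,
where reduced means |b| <= a <= c, with b >= 0 whenever |b| = a or a = c, and primitive means gcd(a, b, c) = 1.
Reduced forces 3a^2 <= |D| = 7480, so 1 <= a <= 49; b must have the parity of D, and c = (b^2 - D)/(4a) must be an integer >= a.
Enumerate a = 1..49, b in [-a, a]:
  a=1: (1, 0, 1870)  [1]
  a=2: (2, 0, 935)  [1]
  a=3..4: none
  a=5: (5, 0, 374)  [1]
  a=6..9: none
  a=10: (10, 0, 187)  [1]
  a=11: (11, 0, 170)  [1]
  a=12..16: none
  a=17: (17, 0, 110)  [1]
  a=18: none
  a=19: (19, -14, 101), (19, 14, 101)  [2]
  a=20..21: none
  a=22: (22, 0, 85)  [1]
  a=23: (23, -8, 82), (23, 8, 82)  [2]
  a=24..33: none
  a=34: (34, 0, 55)  [1]
  a=35..37: none
  a=38: (38, -24, 53), (38, 24, 53)  [2]
  a=39..40: none
  a=41: (41, -8, 46), (41, 8, 46)  [2]
  a=42..49: none
Total reduced forms: 1 + 1 + 1 + 1 + 1 + 1 + 2 + 1 + 2 + 1 + 2 + 2 = 16
h = 16

16


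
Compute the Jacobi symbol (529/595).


Compute (529/595) via quadratic reciprocity:
  reciprocity: (529/595) -> +(595/529)
  reduce: (66/529)
  pull out 2: (2/529) = +1  (since 529 mod 8 = 1)
  reciprocity: (33/529) -> +(529/33)
  reduce: (1/33)
  (1/33) = 1
Product of signs = 1

1


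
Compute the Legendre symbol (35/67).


p = 67 is prime, so compute (35/67) with the reciprocity algorithm (Jacobi-symbol steps: pull out 2s via (2/n), flip via reciprocity, reduce):
  reciprocity: (35/67) -> -(67/35)
  reduce: (32/35)
  pull out 2: (2/35) = -1  (since 35 mod 8 = 3)
  pull out 2: (2/35) = -1  (since 35 mod 8 = 3)
  pull out 2: (2/35) = -1  (since 35 mod 8 = 3)
  pull out 2: (2/35) = -1  (since 35 mod 8 = 3)
  pull out 2: (2/35) = -1  (since 35 mod 8 = 3)
  (1/35) = 1
Product of signs = 1
(35/67) = 1

1
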